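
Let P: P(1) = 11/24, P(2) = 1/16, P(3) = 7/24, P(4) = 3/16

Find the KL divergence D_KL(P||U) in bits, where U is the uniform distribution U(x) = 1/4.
0.2628 bits

U(i) = 1/4 for all i

D_KL(P||U) = Σ P(x) log₂(P(x) / (1/4))
           = Σ P(x) log₂(P(x)) + log₂(4)
           = log₂(4) - H(P)

H(P) = -Σ P(x) log₂(P(x)):
  -P(1)·log₂(P(1)) = -(11/24)·log₂(11/24) = 0.51587
  -P(2)·log₂(P(2)) = -(1/16)·log₂(1/16) = 0.25000
  -P(3)·log₂(P(3)) = -(7/24)·log₂(7/24) = 0.51847
  -P(4)·log₂(P(4)) = -(3/16)·log₂(3/16) = 0.45282
H(P) = 0.51587 + 0.25000 + 0.51847 + 0.45282 = 1.73716 bits

log₂(4) = 2.00000 bits

D_KL(P||U) = 2.00000 - 1.73716 = 0.26284 ≈ 0.2628 bits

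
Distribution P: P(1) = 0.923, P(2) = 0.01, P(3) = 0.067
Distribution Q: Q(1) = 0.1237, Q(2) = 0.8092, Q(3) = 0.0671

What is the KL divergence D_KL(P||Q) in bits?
2.6127 bits

D_KL(P||Q) = Σ P(x) log₂(P(x)/Q(x))

Computing term by term:
  P(1)·log₂(P(1)/Q(1)) = 0.923·log₂(0.923/0.1237) = 2.67622
  P(2)·log₂(P(2)/Q(2)) = 0.01·log₂(0.01/0.8092) = -0.06338
  P(3)·log₂(P(3)/Q(3)) = 0.067·log₂(0.067/0.0671) = -0.00014

D_KL(P||Q) = 2.67622 - 0.06338 - 0.00014 = 2.61270 ≈ 2.6127 bits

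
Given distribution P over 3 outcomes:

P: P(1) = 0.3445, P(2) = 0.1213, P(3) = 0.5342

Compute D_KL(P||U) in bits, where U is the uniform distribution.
0.2030 bits

U(i) = 1/3 for all i

D_KL(P||U) = Σ P(x) log₂(P(x) / (1/3))
           = Σ P(x) log₂(P(x)) + log₂(3)
           = log₂(3) - H(P)

H(P) = -Σ P(x) log₂(P(x)):
  -P(1)·log₂(P(1)) = -(0.3445)·log₂(0.3445) = 0.52964
  -P(2)·log₂(P(2)) = -(0.1213)·log₂(0.1213) = 0.36916
  -P(3)·log₂(P(3)) = -(0.5342)·log₂(0.5342) = 0.48321
H(P) = 0.52964 + 0.36916 + 0.48321 = 1.38201 bits

log₂(3) = 1.58496 bits

D_KL(P||U) = 1.58496 - 1.38201 = 0.20295 ≈ 0.2030 bits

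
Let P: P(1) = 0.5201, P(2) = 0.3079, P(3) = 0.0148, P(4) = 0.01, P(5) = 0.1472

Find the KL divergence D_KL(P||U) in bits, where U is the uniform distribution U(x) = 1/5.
0.7449 bits

U(i) = 1/5 for all i

D_KL(P||U) = Σ P(x) log₂(P(x) / (1/5))
           = Σ P(x) log₂(P(x)) + log₂(5)
           = log₂(5) - H(P)

H(P) = -Σ P(x) log₂(P(x)):
  -P(1)·log₂(P(1)) = -(0.5201)·log₂(0.5201) = 0.49053
  -P(2)·log₂(P(2)) = -(0.3079)·log₂(0.3079) = 0.52327
  -P(3)·log₂(P(3)) = -(0.0148)·log₂(0.0148) = 0.08996
  -P(4)·log₂(P(4)) = -(0.01)·log₂(0.01) = 0.06644
  -P(5)·log₂(P(5)) = -(0.1472)·log₂(0.1472) = 0.40688
H(P) = 0.49053 + 0.52327 + 0.08996 + 0.06644 + 0.40688 = 1.57708 bits

log₂(5) = 2.32193 bits

D_KL(P||U) = 2.32193 - 1.57708 = 0.74485 ≈ 0.7449 bits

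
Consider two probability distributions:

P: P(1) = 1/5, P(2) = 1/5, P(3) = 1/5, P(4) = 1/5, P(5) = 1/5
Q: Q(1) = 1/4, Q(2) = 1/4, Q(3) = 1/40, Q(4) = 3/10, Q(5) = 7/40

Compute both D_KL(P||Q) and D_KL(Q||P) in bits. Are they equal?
D_KL(P||Q) = 0.3928 bits, D_KL(Q||P) = 0.2277 bits. No, they are not equal.

D_KL(P||Q) = Σ P(x) log₂(P(x)/Q(x))

Computing term by term:
  P(1)·log₂(P(1)/Q(1)) = (1/5)·log₂((1/5)/(1/4)) = -0.06439
  P(2)·log₂(P(2)/Q(2)) = (1/5)·log₂((1/5)/(1/4)) = -0.06439
  P(3)·log₂(P(3)/Q(3)) = (1/5)·log₂((1/5)/(1/40)) = 0.60000
  P(4)·log₂(P(4)/Q(4)) = (1/5)·log₂((1/5)/(3/10)) = -0.11699
  P(5)·log₂(P(5)/Q(5)) = (1/5)·log₂((1/5)/(7/40)) = 0.03853

D_KL(P||Q) = -0.06439 - 0.06439 + 0.60000 - 0.11699 + 0.03853 = 0.39276 ≈ 0.3928 bits

D_KL(Q||P) = Σ Q(x) log₂(Q(x)/P(x))

Computing term by term:
  Q(1)·log₂(Q(1)/P(1)) = (1/4)·log₂((1/4)/(1/5)) = 0.08048
  Q(2)·log₂(Q(2)/P(2)) = (1/4)·log₂((1/4)/(1/5)) = 0.08048
  Q(3)·log₂(Q(3)/P(3)) = (1/40)·log₂((1/40)/(1/5)) = -0.07500
  Q(4)·log₂(Q(4)/P(4)) = (3/10)·log₂((3/10)/(1/5)) = 0.17549
  Q(5)·log₂(Q(5)/P(5)) = (7/40)·log₂((7/40)/(1/5)) = -0.03371

D_KL(Q||P) = 0.08048 + 0.08048 - 0.07500 + 0.17549 - 0.03371 = 0.22774 ≈ 0.2277 bits

These are NOT equal (difference: 0.1651 bits). KL divergence is asymmetric: D_KL(P||Q) ≠ D_KL(Q||P) in general.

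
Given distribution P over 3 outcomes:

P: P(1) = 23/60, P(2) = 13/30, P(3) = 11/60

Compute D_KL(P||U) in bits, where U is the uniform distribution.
0.0832 bits

U(i) = 1/3 for all i

D_KL(P||U) = Σ P(x) log₂(P(x) / (1/3))
           = Σ P(x) log₂(P(x)) + log₂(3)
           = log₂(3) - H(P)

H(P) = -Σ P(x) log₂(P(x)):
  -P(1)·log₂(P(1)) = -(23/60)·log₂(23/60) = 0.53028
  -P(2)·log₂(P(2)) = -(13/30)·log₂(13/30) = 0.52280
  -P(3)·log₂(P(3)) = -(11/60)·log₂(11/60) = 0.44870
H(P) = 0.53028 + 0.52280 + 0.44870 = 1.50178 bits

log₂(3) = 1.58496 bits

D_KL(P||U) = 1.58496 - 1.50178 = 0.08318 ≈ 0.0832 bits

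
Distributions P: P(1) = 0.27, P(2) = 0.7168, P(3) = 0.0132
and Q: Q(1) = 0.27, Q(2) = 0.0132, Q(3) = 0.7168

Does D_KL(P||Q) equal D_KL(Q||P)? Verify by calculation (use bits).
D_KL(P||Q) = 4.0548 bits, D_KL(Q||P) = 4.0548 bits. Yes — for this pair D_KL(P||Q) = D_KL(Q||P).

D_KL(P||Q) = Σ P(x) log₂(P(x)/Q(x))

Computing term by term:
  P(1)·log₂(P(1)/Q(1)) = 0.27·log₂(0.27/0.27) = 0.00000
  P(2)·log₂(P(2)/Q(2)) = 0.7168·log₂(0.7168/0.0132) = 4.13089
  P(3)·log₂(P(3)/Q(3)) = 0.0132·log₂(0.0132/0.7168) = -0.07607

D_KL(P||Q) = 0.00000 + 4.13089 - 0.07607 = 4.05482 ≈ 4.0548 bits

D_KL(Q||P) = Σ Q(x) log₂(Q(x)/P(x))

Computing term by term:
  Q(1)·log₂(Q(1)/P(1)) = 0.27·log₂(0.27/0.27) = 0.00000
  Q(2)·log₂(Q(2)/P(2)) = 0.0132·log₂(0.0132/0.7168) = -0.07607
  Q(3)·log₂(Q(3)/P(3)) = 0.7168·log₂(0.7168/0.0132) = 4.13089

D_KL(Q||P) = 0.00000 - 0.07607 + 4.13089 = 4.05482 ≈ 4.0548 bits

These ARE equal here. Q is P with outcomes relabeled (Q(2) = P(3), Q(3) = P(2)) by a relabeling that is its own inverse, so the two sums contain exactly the same terms in a different order. This is a special case — KL divergence is not symmetric in general: D_KL(P||Q) ≠ D_KL(Q||P) for most P, Q.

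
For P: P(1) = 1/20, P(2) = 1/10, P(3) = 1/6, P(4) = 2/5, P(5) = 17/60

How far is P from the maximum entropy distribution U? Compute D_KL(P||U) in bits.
0.2985 bits

U(i) = 1/5 for all i

D_KL(P||U) = Σ P(x) log₂(P(x) / (1/5))
           = Σ P(x) log₂(P(x)) + log₂(5)
           = log₂(5) - H(P)

H(P) = -Σ P(x) log₂(P(x)):
  -P(1)·log₂(P(1)) = -(1/20)·log₂(1/20) = 0.21610
  -P(2)·log₂(P(2)) = -(1/10)·log₂(1/10) = 0.33219
  -P(3)·log₂(P(3)) = -(1/6)·log₂(1/6) = 0.43083
  -P(4)·log₂(P(4)) = -(2/5)·log₂(2/5) = 0.52877
  -P(5)·log₂(P(5)) = -(17/60)·log₂(17/60) = 0.51550
H(P) = 0.21610 + 0.33219 + 0.43083 + 0.52877 + 0.51550 = 2.02339 bits

log₂(5) = 2.32193 bits

D_KL(P||U) = 2.32193 - 2.02339 = 0.29854 ≈ 0.2985 bits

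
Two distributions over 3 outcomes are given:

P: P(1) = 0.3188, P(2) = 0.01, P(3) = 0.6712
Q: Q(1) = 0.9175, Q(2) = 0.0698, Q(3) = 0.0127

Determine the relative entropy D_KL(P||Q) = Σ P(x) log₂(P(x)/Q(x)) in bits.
3.3276 bits

D_KL(P||Q) = Σ P(x) log₂(P(x)/Q(x))

Computing term by term:
  P(1)·log₂(P(1)/Q(1)) = 0.3188·log₂(0.3188/0.9175) = -0.48619
  P(2)·log₂(P(2)/Q(2)) = 0.01·log₂(0.01/0.0698) = -0.02803
  P(3)·log₂(P(3)/Q(3)) = 0.6712·log₂(0.6712/0.0127) = 3.84184

D_KL(P||Q) = -0.48619 - 0.02803 + 3.84184 = 3.32762 ≈ 3.3276 bits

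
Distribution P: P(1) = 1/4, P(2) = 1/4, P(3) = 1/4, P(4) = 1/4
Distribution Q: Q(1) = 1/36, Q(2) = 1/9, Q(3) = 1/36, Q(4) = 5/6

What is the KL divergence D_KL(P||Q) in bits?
1.4432 bits

D_KL(P||Q) = Σ P(x) log₂(P(x)/Q(x))

Computing term by term:
  P(1)·log₂(P(1)/Q(1)) = (1/4)·log₂((1/4)/(1/36)) = 0.79248
  P(2)·log₂(P(2)/Q(2)) = (1/4)·log₂((1/4)/(1/9)) = 0.29248
  P(3)·log₂(P(3)/Q(3)) = (1/4)·log₂((1/4)/(1/36)) = 0.79248
  P(4)·log₂(P(4)/Q(4)) = (1/4)·log₂((1/4)/(5/6)) = -0.43424

D_KL(P||Q) = 0.79248 + 0.29248 + 0.79248 - 0.43424 = 1.44320 ≈ 1.4432 bits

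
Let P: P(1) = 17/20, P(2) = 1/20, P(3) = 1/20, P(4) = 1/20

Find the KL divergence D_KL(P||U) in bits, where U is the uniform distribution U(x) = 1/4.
1.1524 bits

U(i) = 1/4 for all i

D_KL(P||U) = Σ P(x) log₂(P(x) / (1/4))
           = Σ P(x) log₂(P(x)) + log₂(4)
           = log₂(4) - H(P)

H(P) = -Σ P(x) log₂(P(x)):
  -P(1)·log₂(P(1)) = -(17/20)·log₂(17/20) = 0.19930
  -P(2)·log₂(P(2)) = -(1/20)·log₂(1/20) = 0.21610
  -P(3)·log₂(P(3)) = -(1/20)·log₂(1/20) = 0.21610
  -P(4)·log₂(P(4)) = -(1/20)·log₂(1/20) = 0.21610
H(P) = 0.19930 + 0.21610 + 0.21610 + 0.21610 = 0.84760 bits

log₂(4) = 2.00000 bits

D_KL(P||U) = 2.00000 - 0.84760 = 1.15240 ≈ 1.1524 bits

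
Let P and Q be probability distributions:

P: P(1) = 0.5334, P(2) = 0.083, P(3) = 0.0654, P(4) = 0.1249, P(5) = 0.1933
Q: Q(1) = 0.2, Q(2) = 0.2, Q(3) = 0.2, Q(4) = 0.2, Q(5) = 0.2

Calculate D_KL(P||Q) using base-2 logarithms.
0.4498 bits

D_KL(P||Q) = Σ P(x) log₂(P(x)/Q(x))

Computing term by term:
  P(1)·log₂(P(1)/Q(1)) = 0.5334·log₂(0.5334/0.2) = 0.75488
  P(2)·log₂(P(2)/Q(2)) = 0.083·log₂(0.083/0.2) = -0.10531
  P(3)·log₂(P(3)/Q(3)) = 0.0654·log₂(0.0654/0.2) = -0.10547
  P(4)·log₂(P(4)/Q(4)) = 0.1249·log₂(0.1249/0.2) = -0.08484
  P(5)·log₂(P(5)/Q(5)) = 0.1933·log₂(0.1933/0.2) = -0.00950

D_KL(P||Q) = 0.75488 - 0.10531 - 0.10547 - 0.08484 - 0.00950 = 0.44976 ≈ 0.4498 bits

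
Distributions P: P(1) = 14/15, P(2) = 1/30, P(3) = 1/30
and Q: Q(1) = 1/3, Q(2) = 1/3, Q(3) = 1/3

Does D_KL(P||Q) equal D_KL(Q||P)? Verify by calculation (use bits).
D_KL(P||Q) = 1.1649 bits, D_KL(Q||P) = 1.7195 bits. No — D_KL(P||Q) ≠ D_KL(Q||P) for this pair.

D_KL(P||Q) = Σ P(x) log₂(P(x)/Q(x))

Computing term by term:
  P(1)·log₂(P(1)/Q(1)) = (14/15)·log₂((14/15)/(1/3)) = 1.38640
  P(2)·log₂(P(2)/Q(2)) = (1/30)·log₂((1/30)/(1/3)) = -0.11073
  P(3)·log₂(P(3)/Q(3)) = (1/30)·log₂((1/30)/(1/3)) = -0.11073

D_KL(P||Q) = 1.38640 - 0.11073 - 0.11073 = 1.16494 ≈ 1.1649 bits

D_KL(Q||P) = Σ Q(x) log₂(Q(x)/P(x))

Computing term by term:
  Q(1)·log₂(Q(1)/P(1)) = (1/3)·log₂((1/3)/(14/15)) = -0.49514
  Q(2)·log₂(Q(2)/P(2)) = (1/3)·log₂((1/3)/(1/30)) = 1.10731
  Q(3)·log₂(Q(3)/P(3)) = (1/3)·log₂((1/3)/(1/30)) = 1.10731

D_KL(Q||P) = -0.49514 + 1.10731 + 1.10731 = 1.71948 ≈ 1.7195 bits

These are NOT equal (difference: 0.5546 bits). KL divergence is asymmetric: D_KL(P||Q) ≠ D_KL(Q||P) in general.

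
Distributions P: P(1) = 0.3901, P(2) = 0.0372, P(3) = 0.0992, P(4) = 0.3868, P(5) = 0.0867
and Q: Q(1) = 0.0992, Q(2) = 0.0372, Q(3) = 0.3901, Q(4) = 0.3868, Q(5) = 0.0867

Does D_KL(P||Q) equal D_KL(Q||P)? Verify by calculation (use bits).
D_KL(P||Q) = 0.5747 bits, D_KL(Q||P) = 0.5747 bits. Yes — for this pair D_KL(P||Q) = D_KL(Q||P).

D_KL(P||Q) = Σ P(x) log₂(P(x)/Q(x))

Computing term by term:
  P(1)·log₂(P(1)/Q(1)) = 0.3901·log₂(0.3901/0.0992) = 0.77062
  P(2)·log₂(P(2)/Q(2)) = 0.0372·log₂(0.0372/0.0372) = 0.00000
  P(3)·log₂(P(3)/Q(3)) = 0.0992·log₂(0.0992/0.3901) = -0.19596
  P(4)·log₂(P(4)/Q(4)) = 0.3868·log₂(0.3868/0.3868) = 0.00000
  P(5)·log₂(P(5)/Q(5)) = 0.0867·log₂(0.0867/0.0867) = 0.00000

D_KL(P||Q) = 0.77062 + 0.00000 - 0.19596 + 0.00000 + 0.00000 = 0.57466 ≈ 0.5747 bits

D_KL(Q||P) = Σ Q(x) log₂(Q(x)/P(x))

Computing term by term:
  Q(1)·log₂(Q(1)/P(1)) = 0.0992·log₂(0.0992/0.3901) = -0.19596
  Q(2)·log₂(Q(2)/P(2)) = 0.0372·log₂(0.0372/0.0372) = 0.00000
  Q(3)·log₂(Q(3)/P(3)) = 0.3901·log₂(0.3901/0.0992) = 0.77062
  Q(4)·log₂(Q(4)/P(4)) = 0.3868·log₂(0.3868/0.3868) = 0.00000
  Q(5)·log₂(Q(5)/P(5)) = 0.0867·log₂(0.0867/0.0867) = 0.00000

D_KL(Q||P) = -0.19596 + 0.00000 + 0.77062 + 0.00000 + 0.00000 = 0.57466 ≈ 0.5747 bits

These ARE equal here. Q is P with outcomes relabeled (Q(1) = P(3), Q(3) = P(1)) by a relabeling that is its own inverse, so the two sums contain exactly the same terms in a different order. This is a special case — KL divergence is not symmetric in general: D_KL(P||Q) ≠ D_KL(Q||P) for most P, Q.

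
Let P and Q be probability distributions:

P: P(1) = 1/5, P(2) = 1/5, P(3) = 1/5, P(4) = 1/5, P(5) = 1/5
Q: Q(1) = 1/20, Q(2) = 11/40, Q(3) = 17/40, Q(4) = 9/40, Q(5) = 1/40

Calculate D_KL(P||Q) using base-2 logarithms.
0.6566 bits

D_KL(P||Q) = Σ P(x) log₂(P(x)/Q(x))

Computing term by term:
  P(1)·log₂(P(1)/Q(1)) = (1/5)·log₂((1/5)/(1/20)) = 0.40000
  P(2)·log₂(P(2)/Q(2)) = (1/5)·log₂((1/5)/(11/40)) = -0.09189
  P(3)·log₂(P(3)/Q(3)) = (1/5)·log₂((1/5)/(17/40)) = -0.21749
  P(4)·log₂(P(4)/Q(4)) = (1/5)·log₂((1/5)/(9/40)) = -0.03399
  P(5)·log₂(P(5)/Q(5)) = (1/5)·log₂((1/5)/(1/40)) = 0.60000

D_KL(P||Q) = 0.40000 - 0.09189 - 0.21749 - 0.03399 + 0.60000 = 0.65663 ≈ 0.6566 bits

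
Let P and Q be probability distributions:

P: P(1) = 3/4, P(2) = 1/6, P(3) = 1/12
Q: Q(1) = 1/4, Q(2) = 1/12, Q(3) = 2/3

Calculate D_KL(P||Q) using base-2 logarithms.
1.1054 bits

D_KL(P||Q) = Σ P(x) log₂(P(x)/Q(x))

Computing term by term:
  P(1)·log₂(P(1)/Q(1)) = (3/4)·log₂((3/4)/(1/4)) = 1.18872
  P(2)·log₂(P(2)/Q(2)) = (1/6)·log₂((1/6)/(1/12)) = 0.16667
  P(3)·log₂(P(3)/Q(3)) = (1/12)·log₂((1/12)/(2/3)) = -0.25000

D_KL(P||Q) = 1.18872 + 0.16667 - 0.25000 = 1.10539 ≈ 1.1054 bits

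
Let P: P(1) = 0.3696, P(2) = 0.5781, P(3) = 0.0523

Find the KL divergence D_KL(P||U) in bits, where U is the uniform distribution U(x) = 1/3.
0.3745 bits

U(i) = 1/3 for all i

D_KL(P||U) = Σ P(x) log₂(P(x) / (1/3))
           = Σ P(x) log₂(P(x)) + log₂(3)
           = log₂(3) - H(P)

H(P) = -Σ P(x) log₂(P(x)):
  -P(1)·log₂(P(1)) = -(0.3696)·log₂(0.3696) = 0.53073
  -P(2)·log₂(P(2)) = -(0.5781)·log₂(0.5781) = 0.45705
  -P(3)·log₂(P(3)) = -(0.0523)·log₂(0.0523) = 0.22264
H(P) = 0.53073 + 0.45705 + 0.22264 = 1.21042 bits

log₂(3) = 1.58496 bits

D_KL(P||U) = 1.58496 - 1.21042 = 0.37454 ≈ 0.3745 bits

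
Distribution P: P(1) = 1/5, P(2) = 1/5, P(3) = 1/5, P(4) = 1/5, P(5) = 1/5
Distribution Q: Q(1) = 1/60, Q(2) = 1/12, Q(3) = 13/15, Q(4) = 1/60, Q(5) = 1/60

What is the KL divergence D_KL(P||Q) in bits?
1.9805 bits

D_KL(P||Q) = Σ P(x) log₂(P(x)/Q(x))

Computing term by term:
  P(1)·log₂(P(1)/Q(1)) = (1/5)·log₂((1/5)/(1/60)) = 0.71699
  P(2)·log₂(P(2)/Q(2)) = (1/5)·log₂((1/5)/(1/12)) = 0.25261
  P(3)·log₂(P(3)/Q(3)) = (1/5)·log₂((1/5)/(13/15)) = -0.42310
  P(4)·log₂(P(4)/Q(4)) = (1/5)·log₂((1/5)/(1/60)) = 0.71699
  P(5)·log₂(P(5)/Q(5)) = (1/5)·log₂((1/5)/(1/60)) = 0.71699

D_KL(P||Q) = 0.71699 + 0.25261 - 0.42310 + 0.71699 + 0.71699 = 1.98048 ≈ 1.9805 bits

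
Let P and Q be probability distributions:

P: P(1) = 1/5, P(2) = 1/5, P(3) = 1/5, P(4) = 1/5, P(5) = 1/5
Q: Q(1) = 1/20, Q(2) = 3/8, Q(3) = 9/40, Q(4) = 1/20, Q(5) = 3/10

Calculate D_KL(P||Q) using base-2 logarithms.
0.4676 bits

D_KL(P||Q) = Σ P(x) log₂(P(x)/Q(x))

Computing term by term:
  P(1)·log₂(P(1)/Q(1)) = (1/5)·log₂((1/5)/(1/20)) = 0.40000
  P(2)·log₂(P(2)/Q(2)) = (1/5)·log₂((1/5)/(3/8)) = -0.18138
  P(3)·log₂(P(3)/Q(3)) = (1/5)·log₂((1/5)/(9/40)) = -0.03399
  P(4)·log₂(P(4)/Q(4)) = (1/5)·log₂((1/5)/(1/20)) = 0.40000
  P(5)·log₂(P(5)/Q(5)) = (1/5)·log₂((1/5)/(3/10)) = -0.11699

D_KL(P||Q) = 0.40000 - 0.18138 - 0.03399 + 0.40000 - 0.11699 = 0.46764 ≈ 0.4676 bits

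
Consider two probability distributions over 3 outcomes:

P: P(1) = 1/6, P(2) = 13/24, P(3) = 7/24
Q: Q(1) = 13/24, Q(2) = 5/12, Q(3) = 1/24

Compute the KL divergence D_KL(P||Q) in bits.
0.7404 bits

D_KL(P||Q) = Σ P(x) log₂(P(x)/Q(x))

Computing term by term:
  P(1)·log₂(P(1)/Q(1)) = (1/6)·log₂((1/6)/(13/24)) = -0.28341
  P(2)·log₂(P(2)/Q(2)) = (13/24)·log₂((13/24)/(5/12)) = 0.20503
  P(3)·log₂(P(3)/Q(3)) = (7/24)·log₂((7/24)/(1/24)) = 0.81881

D_KL(P||Q) = -0.28341 + 0.20503 + 0.81881 = 0.74043 ≈ 0.7404 bits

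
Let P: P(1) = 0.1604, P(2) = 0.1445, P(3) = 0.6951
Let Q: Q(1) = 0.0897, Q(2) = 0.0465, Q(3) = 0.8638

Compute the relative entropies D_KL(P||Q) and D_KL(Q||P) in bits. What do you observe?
D_KL(P||Q) = 0.1530 bits, D_KL(Q||P) = 0.1195 bits. The two directions give different values (D_KL(P||Q) exceeds D_KL(Q||P) by 0.0335 bits): KL divergence is asymmetric.

D_KL(P||Q) = Σ P(x) log₂(P(x)/Q(x))

Computing term by term:
  P(1)·log₂(P(1)/Q(1)) = 0.1604·log₂(0.1604/0.0897) = 0.13449
  P(2)·log₂(P(2)/Q(2)) = 0.1445·log₂(0.1445/0.0465) = 0.23637
  P(3)·log₂(P(3)/Q(3)) = 0.6951·log₂(0.6951/0.8638) = -0.21790

D_KL(P||Q) = 0.13449 + 0.23637 - 0.21790 = 0.15296 ≈ 0.1530 bits

D_KL(Q||P) = Σ Q(x) log₂(Q(x)/P(x))

Computing term by term:
  Q(1)·log₂(Q(1)/P(1)) = 0.0897·log₂(0.0897/0.1604) = -0.07521
  Q(2)·log₂(Q(2)/P(2)) = 0.0465·log₂(0.0465/0.1445) = -0.07606
  Q(3)·log₂(Q(3)/P(3)) = 0.8638·log₂(0.8638/0.6951) = 0.27078

D_KL(Q||P) = -0.07521 - 0.07606 + 0.27078 = 0.11951 ≈ 0.1195 bits

These are NOT equal (difference: 0.0335 bits). KL divergence is asymmetric: D_KL(P||Q) ≠ D_KL(Q||P) in general.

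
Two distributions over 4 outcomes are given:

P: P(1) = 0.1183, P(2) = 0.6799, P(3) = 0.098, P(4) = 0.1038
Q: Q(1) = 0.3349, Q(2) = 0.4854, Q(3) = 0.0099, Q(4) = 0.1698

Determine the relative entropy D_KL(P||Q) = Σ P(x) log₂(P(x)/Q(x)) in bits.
0.4033 bits

D_KL(P||Q) = Σ P(x) log₂(P(x)/Q(x))

Computing term by term:
  P(1)·log₂(P(1)/Q(1)) = 0.1183·log₂(0.1183/0.3349) = -0.17760
  P(2)·log₂(P(2)/Q(2)) = 0.6799·log₂(0.6799/0.4854) = 0.33053
  P(3)·log₂(P(3)/Q(3)) = 0.098·log₂(0.098/0.0099) = 0.32411
  P(4)·log₂(P(4)/Q(4)) = 0.1038·log₂(0.1038/0.1698) = -0.07370

D_KL(P||Q) = -0.17760 + 0.33053 + 0.32411 - 0.07370 = 0.40334 ≈ 0.4033 bits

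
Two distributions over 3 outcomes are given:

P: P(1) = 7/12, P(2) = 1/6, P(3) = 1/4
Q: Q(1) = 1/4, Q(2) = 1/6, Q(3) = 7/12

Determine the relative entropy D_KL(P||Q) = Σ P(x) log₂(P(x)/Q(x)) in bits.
0.4075 bits

D_KL(P||Q) = Σ P(x) log₂(P(x)/Q(x))

Computing term by term:
  P(1)·log₂(P(1)/Q(1)) = (7/12)·log₂((7/12)/(1/4)) = 0.71306
  P(2)·log₂(P(2)/Q(2)) = (1/6)·log₂((1/6)/(1/6)) = 0.00000
  P(3)·log₂(P(3)/Q(3)) = (1/4)·log₂((1/4)/(7/12)) = -0.30560

D_KL(P||Q) = 0.71306 + 0.00000 - 0.30560 = 0.40746 ≈ 0.4075 bits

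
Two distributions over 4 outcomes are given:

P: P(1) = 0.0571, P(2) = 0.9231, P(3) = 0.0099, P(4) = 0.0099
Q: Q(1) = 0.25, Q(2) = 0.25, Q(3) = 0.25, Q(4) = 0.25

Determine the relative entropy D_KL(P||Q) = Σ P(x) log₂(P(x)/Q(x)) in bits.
1.5258 bits

D_KL(P||Q) = Σ P(x) log₂(P(x)/Q(x))

Computing term by term:
  P(1)·log₂(P(1)/Q(1)) = 0.0571·log₂(0.0571/0.25) = -0.12164
  P(2)·log₂(P(2)/Q(2)) = 0.9231·log₂(0.9231/0.25) = 1.73964
  P(3)·log₂(P(3)/Q(3)) = 0.0099·log₂(0.0099/0.25) = -0.04612
  P(4)·log₂(P(4)/Q(4)) = 0.0099·log₂(0.0099/0.25) = -0.04612

D_KL(P||Q) = -0.12164 + 1.73964 - 0.04612 - 0.04612 = 1.52576 ≈ 1.5258 bits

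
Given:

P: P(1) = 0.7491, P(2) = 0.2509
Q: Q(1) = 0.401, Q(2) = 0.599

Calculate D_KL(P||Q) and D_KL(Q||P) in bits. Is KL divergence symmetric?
D_KL(P||Q) = 0.3604 bits, D_KL(Q||P) = 0.3905 bits. No, KL divergence is not symmetric.

D_KL(P||Q) = Σ P(x) log₂(P(x)/Q(x))

Computing term by term:
  P(1)·log₂(P(1)/Q(1)) = 0.7491·log₂(0.7491/0.401) = 0.67536
  P(2)·log₂(P(2)/Q(2)) = 0.2509·log₂(0.2509/0.599) = -0.31499

D_KL(P||Q) = 0.67536 - 0.31499 = 0.36037 ≈ 0.3604 bits

D_KL(Q||P) = Σ Q(x) log₂(Q(x)/P(x))

Computing term by term:
  Q(1)·log₂(Q(1)/P(1)) = 0.401·log₂(0.401/0.7491) = -0.36152
  Q(2)·log₂(Q(2)/P(2)) = 0.599·log₂(0.599/0.2509) = 0.75201

D_KL(Q||P) = -0.36152 + 0.75201 = 0.39049 ≈ 0.3905 bits

These are NOT equal (difference: 0.0301 bits). KL divergence is asymmetric: D_KL(P||Q) ≠ D_KL(Q||P) in general.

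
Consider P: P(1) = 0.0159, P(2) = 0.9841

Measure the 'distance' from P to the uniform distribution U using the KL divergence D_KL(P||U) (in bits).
0.8822 bits

U(i) = 1/2 for all i

D_KL(P||U) = Σ P(x) log₂(P(x) / (1/2))
           = Σ P(x) log₂(P(x)) + log₂(2)
           = log₂(2) - H(P)

H(P) = -Σ P(x) log₂(P(x)):
  -P(1)·log₂(P(1)) = -(0.0159)·log₂(0.0159) = 0.09500
  -P(2)·log₂(P(2)) = -(0.9841)·log₂(0.9841) = 0.02276
H(P) = 0.09500 + 0.02276 = 0.11776 bits

log₂(2) = 1.00000 bits

D_KL(P||U) = 1.00000 - 0.11776 = 0.88224 ≈ 0.8822 bits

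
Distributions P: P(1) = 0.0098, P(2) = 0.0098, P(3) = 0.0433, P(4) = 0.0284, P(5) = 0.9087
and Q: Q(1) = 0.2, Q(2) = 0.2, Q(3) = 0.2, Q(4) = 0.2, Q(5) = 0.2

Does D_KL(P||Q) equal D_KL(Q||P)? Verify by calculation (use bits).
D_KL(P||Q) = 1.7236 bits, D_KL(Q||P) = 2.3084 bits. No — D_KL(P||Q) ≠ D_KL(Q||P) for this pair.

D_KL(P||Q) = Σ P(x) log₂(P(x)/Q(x))

Computing term by term:
  P(1)·log₂(P(1)/Q(1)) = 0.0098·log₂(0.0098/0.2) = -0.04264
  P(2)·log₂(P(2)/Q(2)) = 0.0098·log₂(0.0098/0.2) = -0.04264
  P(3)·log₂(P(3)/Q(3)) = 0.0433·log₂(0.0433/0.2) = -0.09559
  P(4)·log₂(P(4)/Q(4)) = 0.0284·log₂(0.0284/0.2) = -0.07998
  P(5)·log₂(P(5)/Q(5)) = 0.9087·log₂(0.9087/0.2) = 1.98442

D_KL(P||Q) = -0.04264 - 0.04264 - 0.09559 - 0.07998 + 1.98442 = 1.72357 ≈ 1.7236 bits

D_KL(Q||P) = Σ Q(x) log₂(Q(x)/P(x))

Computing term by term:
  Q(1)·log₂(Q(1)/P(1)) = 0.2·log₂(0.2/0.0098) = 0.87021
  Q(2)·log₂(Q(2)/P(2)) = 0.2·log₂(0.2/0.0098) = 0.87021
  Q(3)·log₂(Q(3)/P(3)) = 0.2·log₂(0.2/0.0433) = 0.44151
  Q(4)·log₂(Q(4)/P(4)) = 0.2·log₂(0.2/0.0284) = 0.56321
  Q(5)·log₂(Q(5)/P(5)) = 0.2·log₂(0.2/0.9087) = -0.43676

D_KL(Q||P) = 0.87021 + 0.87021 + 0.44151 + 0.56321 - 0.43676 = 2.30838 ≈ 2.3084 bits

These are NOT equal (difference: 0.5848 bits). KL divergence is asymmetric: D_KL(P||Q) ≠ D_KL(Q||P) in general.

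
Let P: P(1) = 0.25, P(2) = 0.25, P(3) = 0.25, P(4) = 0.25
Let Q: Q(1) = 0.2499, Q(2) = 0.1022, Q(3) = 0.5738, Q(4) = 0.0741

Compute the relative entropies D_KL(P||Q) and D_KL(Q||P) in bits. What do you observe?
D_KL(P||Q) = 0.4617 bits, D_KL(Q||P) = 0.4257 bits. The two directions give different values (D_KL(P||Q) exceeds D_KL(Q||P) by 0.0360 bits): KL divergence is asymmetric.

D_KL(P||Q) = Σ P(x) log₂(P(x)/Q(x))

Computing term by term:
  P(1)·log₂(P(1)/Q(1)) = 0.25·log₂(0.25/0.2499) = 0.00014
  P(2)·log₂(P(2)/Q(2)) = 0.25·log₂(0.25/0.1022) = 0.32263
  P(3)·log₂(P(3)/Q(3)) = 0.25·log₂(0.25/0.5738) = -0.29965
  P(4)·log₂(P(4)/Q(4)) = 0.25·log₂(0.25/0.0741) = 0.43860

D_KL(P||Q) = 0.00014 + 0.32263 - 0.29965 + 0.43860 = 0.46172 ≈ 0.4617 bits

D_KL(Q||P) = Σ Q(x) log₂(Q(x)/P(x))

Computing term by term:
  Q(1)·log₂(Q(1)/P(1)) = 0.2499·log₂(0.2499/0.25) = -0.00014
  Q(2)·log₂(Q(2)/P(2)) = 0.1022·log₂(0.1022/0.25) = -0.13189
  Q(3)·log₂(Q(3)/P(3)) = 0.5738·log₂(0.5738/0.25) = 0.68777
  Q(4)·log₂(Q(4)/P(4)) = 0.0741·log₂(0.0741/0.25) = -0.13000

D_KL(Q||P) = -0.00014 - 0.13189 + 0.68777 - 0.13000 = 0.42574 ≈ 0.4257 bits

These are NOT equal (difference: 0.0360 bits). KL divergence is asymmetric: D_KL(P||Q) ≠ D_KL(Q||P) in general.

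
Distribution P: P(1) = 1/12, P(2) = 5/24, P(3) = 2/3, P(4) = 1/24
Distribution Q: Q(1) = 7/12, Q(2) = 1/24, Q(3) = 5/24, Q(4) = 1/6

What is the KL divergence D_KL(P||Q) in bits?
1.2852 bits

D_KL(P||Q) = Σ P(x) log₂(P(x)/Q(x))

Computing term by term:
  P(1)·log₂(P(1)/Q(1)) = (1/12)·log₂((1/12)/(7/12)) = -0.23395
  P(2)·log₂(P(2)/Q(2)) = (5/24)·log₂((5/24)/(1/24)) = 0.48374
  P(3)·log₂(P(3)/Q(3)) = (2/3)·log₂((2/3)/(5/24)) = 1.11871
  P(4)·log₂(P(4)/Q(4)) = (1/24)·log₂((1/24)/(1/6)) = -0.08333

D_KL(P||Q) = -0.23395 + 0.48374 + 1.11871 - 0.08333 = 1.28517 ≈ 1.2852 bits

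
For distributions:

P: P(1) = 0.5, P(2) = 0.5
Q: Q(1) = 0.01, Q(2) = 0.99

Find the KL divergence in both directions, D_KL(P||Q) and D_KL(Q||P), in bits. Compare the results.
D_KL(P||Q) = 2.3292 bits, D_KL(Q||P) = 0.9192 bits. D_KL(P||Q) is larger than D_KL(Q||P) by 1.4100 bits; the two directions differ.

D_KL(P||Q) = Σ P(x) log₂(P(x)/Q(x))

Computing term by term:
  P(1)·log₂(P(1)/Q(1)) = 0.5·log₂(0.5/0.01) = 2.82193
  P(2)·log₂(P(2)/Q(2)) = 0.5·log₂(0.5/0.99) = -0.49275

D_KL(P||Q) = 2.82193 - 0.49275 = 2.32918 ≈ 2.3292 bits

D_KL(Q||P) = Σ Q(x) log₂(Q(x)/P(x))

Computing term by term:
  Q(1)·log₂(Q(1)/P(1)) = 0.01·log₂(0.01/0.5) = -0.05644
  Q(2)·log₂(Q(2)/P(2)) = 0.99·log₂(0.99/0.5) = 0.97565

D_KL(Q||P) = -0.05644 + 0.97565 = 0.91921 ≈ 0.9192 bits

These are NOT equal (difference: 1.4100 bits). KL divergence is asymmetric: D_KL(P||Q) ≠ D_KL(Q||P) in general.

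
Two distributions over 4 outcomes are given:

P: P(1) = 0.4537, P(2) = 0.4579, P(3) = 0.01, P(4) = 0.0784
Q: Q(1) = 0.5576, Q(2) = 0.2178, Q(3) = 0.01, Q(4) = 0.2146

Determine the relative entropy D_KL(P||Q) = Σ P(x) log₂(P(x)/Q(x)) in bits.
0.2420 bits

D_KL(P||Q) = Σ P(x) log₂(P(x)/Q(x))

Computing term by term:
  P(1)·log₂(P(1)/Q(1)) = 0.4537·log₂(0.4537/0.5576) = -0.13497
  P(2)·log₂(P(2)/Q(2)) = 0.4579·log₂(0.4579/0.2178) = 0.49088
  P(3)·log₂(P(3)/Q(3)) = 0.01·log₂(0.01/0.01) = 0.00000
  P(4)·log₂(P(4)/Q(4)) = 0.0784·log₂(0.0784/0.2146) = -0.11389

D_KL(P||Q) = -0.13497 + 0.49088 + 0.00000 - 0.11389 = 0.24202 ≈ 0.2420 bits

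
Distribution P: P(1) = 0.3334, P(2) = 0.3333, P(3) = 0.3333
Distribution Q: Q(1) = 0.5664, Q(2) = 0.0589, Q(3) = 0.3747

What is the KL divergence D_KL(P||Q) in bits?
0.5222 bits

D_KL(P||Q) = Σ P(x) log₂(P(x)/Q(x))

Computing term by term:
  P(1)·log₂(P(1)/Q(1)) = 0.3334·log₂(0.3334/0.5664) = -0.25491
  P(2)·log₂(P(2)/Q(2)) = 0.3333·log₂(0.3333/0.0589) = 0.83341
  P(3)·log₂(P(3)/Q(3)) = 0.3333·log₂(0.3333/0.3747) = -0.05630

D_KL(P||Q) = -0.25491 + 0.83341 - 0.05630 = 0.52220 ≈ 0.5222 bits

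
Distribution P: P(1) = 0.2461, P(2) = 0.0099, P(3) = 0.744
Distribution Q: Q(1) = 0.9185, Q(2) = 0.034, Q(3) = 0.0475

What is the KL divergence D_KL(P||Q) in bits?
2.4679 bits

D_KL(P||Q) = Σ P(x) log₂(P(x)/Q(x))

Computing term by term:
  P(1)·log₂(P(1)/Q(1)) = 0.2461·log₂(0.2461/0.9185) = -0.46760
  P(2)·log₂(P(2)/Q(2)) = 0.0099·log₂(0.0099/0.034) = -0.01762
  P(3)·log₂(P(3)/Q(3)) = 0.744·log₂(0.744/0.0475) = 2.95316

D_KL(P||Q) = -0.46760 - 0.01762 + 2.95316 = 2.46794 ≈ 2.4679 bits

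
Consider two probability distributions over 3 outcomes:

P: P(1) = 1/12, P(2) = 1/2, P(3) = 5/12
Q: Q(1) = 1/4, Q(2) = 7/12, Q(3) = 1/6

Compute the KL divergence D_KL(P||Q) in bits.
0.3075 bits

D_KL(P||Q) = Σ P(x) log₂(P(x)/Q(x))

Computing term by term:
  P(1)·log₂(P(1)/Q(1)) = (1/12)·log₂((1/12)/(1/4)) = -0.13208
  P(2)·log₂(P(2)/Q(2)) = (1/2)·log₂((1/2)/(7/12)) = -0.11120
  P(3)·log₂(P(3)/Q(3)) = (5/12)·log₂((5/12)/(1/6)) = 0.55080

D_KL(P||Q) = -0.13208 - 0.11120 + 0.55080 = 0.30752 ≈ 0.3075 bits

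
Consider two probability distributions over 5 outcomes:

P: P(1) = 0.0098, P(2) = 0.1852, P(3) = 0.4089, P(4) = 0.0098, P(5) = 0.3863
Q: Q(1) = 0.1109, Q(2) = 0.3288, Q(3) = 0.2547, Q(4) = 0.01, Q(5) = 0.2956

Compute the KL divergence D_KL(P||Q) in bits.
0.2404 bits

D_KL(P||Q) = Σ P(x) log₂(P(x)/Q(x))

Computing term by term:
  P(1)·log₂(P(1)/Q(1)) = 0.0098·log₂(0.0098/0.1109) = -0.03430
  P(2)·log₂(P(2)/Q(2)) = 0.1852·log₂(0.1852/0.3288) = -0.15337
  P(3)·log₂(P(3)/Q(3)) = 0.4089·log₂(0.4089/0.2547) = 0.27926
  P(4)·log₂(P(4)/Q(4)) = 0.0098·log₂(0.0098/0.01) = -0.00029
  P(5)·log₂(P(5)/Q(5)) = 0.3863·log₂(0.3863/0.2956) = 0.14914

D_KL(P||Q) = -0.03430 - 0.15337 + 0.27926 - 0.00029 + 0.14914 = 0.24044 ≈ 0.2404 bits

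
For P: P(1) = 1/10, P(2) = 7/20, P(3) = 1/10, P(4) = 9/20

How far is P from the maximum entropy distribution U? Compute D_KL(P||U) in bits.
0.2871 bits

U(i) = 1/4 for all i

D_KL(P||U) = Σ P(x) log₂(P(x) / (1/4))
           = Σ P(x) log₂(P(x)) + log₂(4)
           = log₂(4) - H(P)

H(P) = -Σ P(x) log₂(P(x)):
  -P(1)·log₂(P(1)) = -(1/10)·log₂(1/10) = 0.33219
  -P(2)·log₂(P(2)) = -(7/20)·log₂(7/20) = 0.53010
  -P(3)·log₂(P(3)) = -(1/10)·log₂(1/10) = 0.33219
  -P(4)·log₂(P(4)) = -(9/20)·log₂(9/20) = 0.51840
H(P) = 0.33219 + 0.53010 + 0.33219 + 0.51840 = 1.71288 bits

log₂(4) = 2.00000 bits

D_KL(P||U) = 2.00000 - 1.71288 = 0.28712 ≈ 0.2871 bits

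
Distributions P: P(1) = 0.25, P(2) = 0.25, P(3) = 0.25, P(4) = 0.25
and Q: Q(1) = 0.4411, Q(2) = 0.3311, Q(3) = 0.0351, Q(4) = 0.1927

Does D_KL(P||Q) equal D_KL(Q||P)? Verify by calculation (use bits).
D_KL(P||Q) = 0.4959 bits, D_KL(Q||P) = 0.3238 bits. No — D_KL(P||Q) ≠ D_KL(Q||P) for this pair.

D_KL(P||Q) = Σ P(x) log₂(P(x)/Q(x))

Computing term by term:
  P(1)·log₂(P(1)/Q(1)) = 0.25·log₂(0.25/0.4411) = -0.20479
  P(2)·log₂(P(2)/Q(2)) = 0.25·log₂(0.25/0.3311) = -0.10133
  P(3)·log₂(P(3)/Q(3)) = 0.25·log₂(0.25/0.0351) = 0.70810
  P(4)·log₂(P(4)/Q(4)) = 0.25·log₂(0.25/0.1927) = 0.09389

D_KL(P||Q) = -0.20479 - 0.10133 + 0.70810 + 0.09389 = 0.49587 ≈ 0.4959 bits

D_KL(Q||P) = Σ Q(x) log₂(Q(x)/P(x))

Computing term by term:
  Q(1)·log₂(Q(1)/P(1)) = 0.4411·log₂(0.4411/0.25) = 0.36134
  Q(2)·log₂(Q(2)/P(2)) = 0.3311·log₂(0.3311/0.25) = 0.13421
  Q(3)·log₂(Q(3)/P(3)) = 0.0351·log₂(0.0351/0.25) = -0.09942
  Q(4)·log₂(Q(4)/P(4)) = 0.1927·log₂(0.1927/0.25) = -0.07237

D_KL(Q||P) = 0.36134 + 0.13421 - 0.09942 - 0.07237 = 0.32376 ≈ 0.3238 bits

These are NOT equal (difference: 0.1721 bits). KL divergence is asymmetric: D_KL(P||Q) ≠ D_KL(Q||P) in general.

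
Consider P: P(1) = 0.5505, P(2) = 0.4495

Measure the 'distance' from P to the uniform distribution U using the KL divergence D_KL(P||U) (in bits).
0.0074 bits

U(i) = 1/2 for all i

D_KL(P||U) = Σ P(x) log₂(P(x) / (1/2))
           = Σ P(x) log₂(P(x)) + log₂(2)
           = log₂(2) - H(P)

H(P) = -Σ P(x) log₂(P(x)):
  -P(1)·log₂(P(1)) = -(0.5505)·log₂(0.5505) = 0.47408
  -P(2)·log₂(P(2)) = -(0.4495)·log₂(0.4495) = 0.51855
H(P) = 0.47408 + 0.51855 = 0.99263 bits

log₂(2) = 1.00000 bits

D_KL(P||U) = 1.00000 - 0.99263 = 0.00737 ≈ 0.0074 bits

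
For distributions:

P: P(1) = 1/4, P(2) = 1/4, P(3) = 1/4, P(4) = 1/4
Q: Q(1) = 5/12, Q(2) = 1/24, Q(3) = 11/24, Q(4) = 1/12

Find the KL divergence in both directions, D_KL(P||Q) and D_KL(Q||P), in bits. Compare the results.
D_KL(P||Q) = 0.6396 bits, D_KL(Q||P) = 0.4681 bits. D_KL(P||Q) is larger than D_KL(Q||P) by 0.1715 bits; the two directions differ.

D_KL(P||Q) = Σ P(x) log₂(P(x)/Q(x))

Computing term by term:
  P(1)·log₂(P(1)/Q(1)) = (1/4)·log₂((1/4)/(5/12)) = -0.18424
  P(2)·log₂(P(2)/Q(2)) = (1/4)·log₂((1/4)/(1/24)) = 0.64624
  P(3)·log₂(P(3)/Q(3)) = (1/4)·log₂((1/4)/(11/24)) = -0.21862
  P(4)·log₂(P(4)/Q(4)) = (1/4)·log₂((1/4)/(1/12)) = 0.39624

D_KL(P||Q) = -0.18424 + 0.64624 - 0.21862 + 0.39624 = 0.63962 ≈ 0.6396 bits

D_KL(Q||P) = Σ Q(x) log₂(Q(x)/P(x))

Computing term by term:
  Q(1)·log₂(Q(1)/P(1)) = (5/12)·log₂((5/12)/(1/4)) = 0.30707
  Q(2)·log₂(Q(2)/P(2)) = (1/24)·log₂((1/24)/(1/4)) = -0.10771
  Q(3)·log₂(Q(3)/P(3)) = (11/24)·log₂((11/24)/(1/4)) = 0.40080
  Q(4)·log₂(Q(4)/P(4)) = (1/12)·log₂((1/12)/(1/4)) = -0.13208

D_KL(Q||P) = 0.30707 - 0.10771 + 0.40080 - 0.13208 = 0.46808 ≈ 0.4681 bits

These are NOT equal (difference: 0.1715 bits). KL divergence is asymmetric: D_KL(P||Q) ≠ D_KL(Q||P) in general.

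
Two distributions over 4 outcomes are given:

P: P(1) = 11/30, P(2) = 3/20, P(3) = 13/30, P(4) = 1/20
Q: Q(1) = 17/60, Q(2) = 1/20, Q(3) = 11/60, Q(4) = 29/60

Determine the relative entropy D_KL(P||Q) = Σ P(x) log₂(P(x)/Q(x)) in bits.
0.7483 bits

D_KL(P||Q) = Σ P(x) log₂(P(x)/Q(x))

Computing term by term:
  P(1)·log₂(P(1)/Q(1)) = (11/30)·log₂((11/30)/(17/60)) = 0.13639
  P(2)·log₂(P(2)/Q(2)) = (3/20)·log₂((3/20)/(1/20)) = 0.23774
  P(3)·log₂(P(3)/Q(3)) = (13/30)·log₂((13/30)/(11/60)) = 0.53777
  P(4)·log₂(P(4)/Q(4)) = (1/20)·log₂((1/20)/(29/60)) = -0.16365

D_KL(P||Q) = 0.13639 + 0.23774 + 0.53777 - 0.16365 = 0.74825 ≈ 0.7483 bits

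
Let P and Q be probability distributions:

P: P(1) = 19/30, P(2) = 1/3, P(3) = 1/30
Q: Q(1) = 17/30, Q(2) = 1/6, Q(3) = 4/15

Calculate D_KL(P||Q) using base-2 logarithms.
0.3350 bits

D_KL(P||Q) = Σ P(x) log₂(P(x)/Q(x))

Computing term by term:
  P(1)·log₂(P(1)/Q(1)) = (19/30)·log₂((19/30)/(17/30)) = 0.10163
  P(2)·log₂(P(2)/Q(2)) = (1/3)·log₂((1/3)/(1/6)) = 0.33333
  P(3)·log₂(P(3)/Q(3)) = (1/30)·log₂((1/30)/(4/15)) = -0.10000

D_KL(P||Q) = 0.10163 + 0.33333 - 0.10000 = 0.33496 ≈ 0.3350 bits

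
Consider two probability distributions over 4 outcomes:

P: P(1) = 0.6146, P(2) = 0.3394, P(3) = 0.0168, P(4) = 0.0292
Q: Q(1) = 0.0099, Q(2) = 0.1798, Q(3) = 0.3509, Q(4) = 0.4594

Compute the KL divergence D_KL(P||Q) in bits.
3.7819 bits

D_KL(P||Q) = Σ P(x) log₂(P(x)/Q(x))

Computing term by term:
  P(1)·log₂(P(1)/Q(1)) = 0.6146·log₂(0.6146/0.0099) = 3.66060
  P(2)·log₂(P(2)/Q(2)) = 0.3394·log₂(0.3394/0.1798) = 0.31109
  P(3)·log₂(P(3)/Q(3)) = 0.0168·log₂(0.0168/0.3509) = -0.07366
  P(4)·log₂(P(4)/Q(4)) = 0.0292·log₂(0.0292/0.4594) = -0.11609

D_KL(P||Q) = 3.66060 + 0.31109 - 0.07366 - 0.11609 = 3.78194 ≈ 3.7819 bits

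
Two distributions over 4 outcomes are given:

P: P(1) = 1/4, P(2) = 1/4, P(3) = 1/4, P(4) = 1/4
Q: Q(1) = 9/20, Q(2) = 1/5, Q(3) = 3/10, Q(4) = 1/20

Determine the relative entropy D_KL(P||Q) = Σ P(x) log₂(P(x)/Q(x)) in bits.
0.3832 bits

D_KL(P||Q) = Σ P(x) log₂(P(x)/Q(x))

Computing term by term:
  P(1)·log₂(P(1)/Q(1)) = (1/4)·log₂((1/4)/(9/20)) = -0.21200
  P(2)·log₂(P(2)/Q(2)) = (1/4)·log₂((1/4)/(1/5)) = 0.08048
  P(3)·log₂(P(3)/Q(3)) = (1/4)·log₂((1/4)/(3/10)) = -0.06576
  P(4)·log₂(P(4)/Q(4)) = (1/4)·log₂((1/4)/(1/20)) = 0.58048

D_KL(P||Q) = -0.21200 + 0.08048 - 0.06576 + 0.58048 = 0.38320 ≈ 0.3832 bits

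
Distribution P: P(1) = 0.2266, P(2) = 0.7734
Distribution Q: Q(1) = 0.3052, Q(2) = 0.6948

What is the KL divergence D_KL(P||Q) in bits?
0.0222 bits

D_KL(P||Q) = Σ P(x) log₂(P(x)/Q(x))

Computing term by term:
  P(1)·log₂(P(1)/Q(1)) = 0.2266·log₂(0.2266/0.3052) = -0.09735
  P(2)·log₂(P(2)/Q(2)) = 0.7734·log₂(0.7734/0.6948) = 0.11958

D_KL(P||Q) = -0.09735 + 0.11958 = 0.02223 ≈ 0.0222 bits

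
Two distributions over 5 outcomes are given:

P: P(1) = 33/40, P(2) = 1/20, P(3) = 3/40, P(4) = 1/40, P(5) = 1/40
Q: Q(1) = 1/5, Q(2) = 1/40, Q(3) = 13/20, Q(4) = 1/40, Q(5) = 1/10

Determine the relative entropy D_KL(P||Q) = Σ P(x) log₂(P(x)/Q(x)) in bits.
1.4530 bits

D_KL(P||Q) = Σ P(x) log₂(P(x)/Q(x))

Computing term by term:
  P(1)·log₂(P(1)/Q(1)) = (33/40)·log₂((33/40)/(1/5)) = 1.68663
  P(2)·log₂(P(2)/Q(2)) = (1/20)·log₂((1/20)/(1/40)) = 0.05000
  P(3)·log₂(P(3)/Q(3)) = (3/40)·log₂((3/40)/(13/20)) = -0.23366
  P(4)·log₂(P(4)/Q(4)) = (1/40)·log₂((1/40)/(1/40)) = 0.00000
  P(5)·log₂(P(5)/Q(5)) = (1/40)·log₂((1/40)/(1/10)) = -0.05000

D_KL(P||Q) = 1.68663 + 0.05000 - 0.23366 + 0.00000 - 0.05000 = 1.45297 ≈ 1.4530 bits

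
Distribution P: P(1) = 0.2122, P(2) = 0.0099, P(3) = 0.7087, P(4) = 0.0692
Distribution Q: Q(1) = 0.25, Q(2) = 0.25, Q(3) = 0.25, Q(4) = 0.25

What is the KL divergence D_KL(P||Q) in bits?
0.8408 bits

D_KL(P||Q) = Σ P(x) log₂(P(x)/Q(x))

Computing term by term:
  P(1)·log₂(P(1)/Q(1)) = 0.2122·log₂(0.2122/0.25) = -0.05019
  P(2)·log₂(P(2)/Q(2)) = 0.0099·log₂(0.0099/0.25) = -0.04612
  P(3)·log₂(P(3)/Q(3)) = 0.7087·log₂(0.7087/0.25) = 1.06535
  P(4)·log₂(P(4)/Q(4)) = 0.0692·log₂(0.0692/0.25) = -0.12823

D_KL(P||Q) = -0.05019 - 0.04612 + 1.06535 - 0.12823 = 0.84081 ≈ 0.8408 bits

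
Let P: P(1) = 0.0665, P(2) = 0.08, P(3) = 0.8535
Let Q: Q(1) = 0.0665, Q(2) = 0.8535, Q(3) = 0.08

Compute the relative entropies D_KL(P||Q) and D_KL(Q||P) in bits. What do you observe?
D_KL(P||Q) = 2.6417 bits, D_KL(Q||P) = 2.6417 bits. The two directions give the same value here, because Q is a self-inverse relabeling of P; in general KL divergence is asymmetric.

D_KL(P||Q) = Σ P(x) log₂(P(x)/Q(x))

Computing term by term:
  P(1)·log₂(P(1)/Q(1)) = 0.0665·log₂(0.0665/0.0665) = 0.00000
  P(2)·log₂(P(2)/Q(2)) = 0.08·log₂(0.08/0.8535) = -0.27323
  P(3)·log₂(P(3)/Q(3)) = 0.8535·log₂(0.8535/0.08) = 2.91497

D_KL(P||Q) = 0.00000 - 0.27323 + 2.91497 = 2.64174 ≈ 2.6417 bits

D_KL(Q||P) = Σ Q(x) log₂(Q(x)/P(x))

Computing term by term:
  Q(1)·log₂(Q(1)/P(1)) = 0.0665·log₂(0.0665/0.0665) = 0.00000
  Q(2)·log₂(Q(2)/P(2)) = 0.8535·log₂(0.8535/0.08) = 2.91497
  Q(3)·log₂(Q(3)/P(3)) = 0.08·log₂(0.08/0.8535) = -0.27323

D_KL(Q||P) = 0.00000 + 2.91497 - 0.27323 = 2.64174 ≈ 2.6417 bits

These ARE equal here. Q is P with outcomes relabeled (Q(2) = P(3), Q(3) = P(2)) by a relabeling that is its own inverse, so the two sums contain exactly the same terms in a different order. This is a special case — KL divergence is not symmetric in general: D_KL(P||Q) ≠ D_KL(Q||P) for most P, Q.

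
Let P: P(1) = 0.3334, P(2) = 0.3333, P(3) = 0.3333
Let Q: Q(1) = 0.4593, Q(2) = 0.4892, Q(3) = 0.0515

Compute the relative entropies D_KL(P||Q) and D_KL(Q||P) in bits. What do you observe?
D_KL(P||Q) = 0.5594 bits, D_KL(Q||P) = 0.3444 bits. The two directions give different values (D_KL(P||Q) exceeds D_KL(Q||P) by 0.2150 bits): KL divergence is asymmetric.

D_KL(P||Q) = Σ P(x) log₂(P(x)/Q(x))

Computing term by term:
  P(1)·log₂(P(1)/Q(1)) = 0.3334·log₂(0.3334/0.4593) = -0.15409
  P(2)·log₂(P(2)/Q(2)) = 0.3333·log₂(0.3333/0.4892) = -0.18452
  P(3)·log₂(P(3)/Q(3)) = 0.3333·log₂(0.3333/0.0515) = 0.89797

D_KL(P||Q) = -0.15409 - 0.18452 + 0.89797 = 0.55936 ≈ 0.5594 bits

D_KL(Q||P) = Σ Q(x) log₂(Q(x)/P(x))

Computing term by term:
  Q(1)·log₂(Q(1)/P(1)) = 0.4593·log₂(0.4593/0.3334) = 0.21228
  Q(2)·log₂(Q(2)/P(2)) = 0.4892·log₂(0.4892/0.3333) = 0.27082
  Q(3)·log₂(Q(3)/P(3)) = 0.0515·log₂(0.0515/0.3333) = -0.13875

D_KL(Q||P) = 0.21228 + 0.27082 - 0.13875 = 0.34435 ≈ 0.3444 bits

These are NOT equal (difference: 0.2150 bits). KL divergence is asymmetric: D_KL(P||Q) ≠ D_KL(Q||P) in general.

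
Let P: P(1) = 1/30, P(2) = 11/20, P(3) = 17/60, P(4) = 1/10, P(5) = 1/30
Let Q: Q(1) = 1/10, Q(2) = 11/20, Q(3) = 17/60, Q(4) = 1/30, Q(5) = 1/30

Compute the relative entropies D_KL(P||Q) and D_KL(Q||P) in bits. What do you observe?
D_KL(P||Q) = 0.1057 bits, D_KL(Q||P) = 0.1057 bits. The two directions give the same value here, because Q is a self-inverse relabeling of P; in general KL divergence is asymmetric.

D_KL(P||Q) = Σ P(x) log₂(P(x)/Q(x))

Computing term by term:
  P(1)·log₂(P(1)/Q(1)) = (1/30)·log₂((1/30)/(1/10)) = -0.05283
  P(2)·log₂(P(2)/Q(2)) = (11/20)·log₂((11/20)/(11/20)) = 0.00000
  P(3)·log₂(P(3)/Q(3)) = (17/60)·log₂((17/60)/(17/60)) = 0.00000
  P(4)·log₂(P(4)/Q(4)) = (1/10)·log₂((1/10)/(1/30)) = 0.15850
  P(5)·log₂(P(5)/Q(5)) = (1/30)·log₂((1/30)/(1/30)) = 0.00000

D_KL(P||Q) = -0.05283 + 0.00000 + 0.00000 + 0.15850 + 0.00000 = 0.10567 ≈ 0.1057 bits

D_KL(Q||P) = Σ Q(x) log₂(Q(x)/P(x))

Computing term by term:
  Q(1)·log₂(Q(1)/P(1)) = (1/10)·log₂((1/10)/(1/30)) = 0.15850
  Q(2)·log₂(Q(2)/P(2)) = (11/20)·log₂((11/20)/(11/20)) = 0.00000
  Q(3)·log₂(Q(3)/P(3)) = (17/60)·log₂((17/60)/(17/60)) = 0.00000
  Q(4)·log₂(Q(4)/P(4)) = (1/30)·log₂((1/30)/(1/10)) = -0.05283
  Q(5)·log₂(Q(5)/P(5)) = (1/30)·log₂((1/30)/(1/30)) = 0.00000

D_KL(Q||P) = 0.15850 + 0.00000 + 0.00000 - 0.05283 + 0.00000 = 0.10567 ≈ 0.1057 bits

These ARE equal here. Q is P with outcomes relabeled (Q(1) = P(4), Q(4) = P(1)) by a relabeling that is its own inverse, so the two sums contain exactly the same terms in a different order. This is a special case — KL divergence is not symmetric in general: D_KL(P||Q) ≠ D_KL(Q||P) for most P, Q.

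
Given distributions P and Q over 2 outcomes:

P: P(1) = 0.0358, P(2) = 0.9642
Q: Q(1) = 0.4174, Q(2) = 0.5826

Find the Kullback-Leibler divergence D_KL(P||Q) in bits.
0.5740 bits

D_KL(P||Q) = Σ P(x) log₂(P(x)/Q(x))

Computing term by term:
  P(1)·log₂(P(1)/Q(1)) = 0.0358·log₂(0.0358/0.4174) = -0.12685
  P(2)·log₂(P(2)/Q(2)) = 0.9642·log₂(0.9642/0.5826) = 0.70081

D_KL(P||Q) = -0.12685 + 0.70081 = 0.57396 ≈ 0.5740 bits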